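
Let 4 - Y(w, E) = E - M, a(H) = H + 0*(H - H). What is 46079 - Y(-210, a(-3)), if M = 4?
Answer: 46068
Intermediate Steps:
a(H) = H (a(H) = H + 0*0 = H + 0 = H)
Y(w, E) = 8 - E (Y(w, E) = 4 - (E - 1*4) = 4 - (E - 4) = 4 - (-4 + E) = 4 + (4 - E) = 8 - E)
46079 - Y(-210, a(-3)) = 46079 - (8 - 1*(-3)) = 46079 - (8 + 3) = 46079 - 1*11 = 46079 - 11 = 46068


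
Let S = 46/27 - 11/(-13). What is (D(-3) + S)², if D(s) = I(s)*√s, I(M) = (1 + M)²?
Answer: -5112623/123201 + 7160*I*√3/351 ≈ -41.498 + 35.332*I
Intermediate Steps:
S = 895/351 (S = 46*(1/27) - 11*(-1/13) = 46/27 + 11/13 = 895/351 ≈ 2.5499)
D(s) = √s*(1 + s)² (D(s) = (1 + s)²*√s = √s*(1 + s)²)
(D(-3) + S)² = (√(-3)*(1 - 3)² + 895/351)² = ((I*√3)*(-2)² + 895/351)² = ((I*√3)*4 + 895/351)² = (4*I*√3 + 895/351)² = (895/351 + 4*I*√3)²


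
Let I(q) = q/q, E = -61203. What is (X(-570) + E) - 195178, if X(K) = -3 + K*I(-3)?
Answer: -256954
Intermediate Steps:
I(q) = 1
X(K) = -3 + K (X(K) = -3 + K*1 = -3 + K)
(X(-570) + E) - 195178 = ((-3 - 570) - 61203) - 195178 = (-573 - 61203) - 195178 = -61776 - 195178 = -256954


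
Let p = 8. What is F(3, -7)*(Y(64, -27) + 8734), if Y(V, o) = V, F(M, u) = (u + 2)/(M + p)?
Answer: -43990/11 ≈ -3999.1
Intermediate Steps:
F(M, u) = (2 + u)/(8 + M) (F(M, u) = (u + 2)/(M + 8) = (2 + u)/(8 + M))
F(3, -7)*(Y(64, -27) + 8734) = ((2 - 7)/(8 + 3))*(64 + 8734) = (-5/11)*8798 = ((1/11)*(-5))*8798 = -5/11*8798 = -43990/11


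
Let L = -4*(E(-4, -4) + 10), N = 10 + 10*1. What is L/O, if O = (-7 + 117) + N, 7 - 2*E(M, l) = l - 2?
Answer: -33/65 ≈ -0.50769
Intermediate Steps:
N = 20 (N = 10 + 10 = 20)
E(M, l) = 9/2 - l/2 (E(M, l) = 7/2 - (l - 2)/2 = 7/2 - (-2 + l)/2 = 7/2 + (1 - l/2) = 9/2 - l/2)
O = 130 (O = (-7 + 117) + 20 = 110 + 20 = 130)
L = -66 (L = -4*((9/2 - ½*(-4)) + 10) = -4*((9/2 + 2) + 10) = -4*(13/2 + 10) = -4*33/2 = -66)
L/O = -66/130 = -66*1/130 = -33/65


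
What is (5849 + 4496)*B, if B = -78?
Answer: -806910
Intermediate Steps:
(5849 + 4496)*B = (5849 + 4496)*(-78) = 10345*(-78) = -806910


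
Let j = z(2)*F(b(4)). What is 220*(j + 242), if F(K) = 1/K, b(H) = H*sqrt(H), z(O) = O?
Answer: 53295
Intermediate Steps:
b(H) = H**(3/2)
j = 1/4 (j = 2/(4**(3/2)) = 2/8 = 2*(1/8) = 1/4 ≈ 0.25000)
220*(j + 242) = 220*(1/4 + 242) = 220*(969/4) = 53295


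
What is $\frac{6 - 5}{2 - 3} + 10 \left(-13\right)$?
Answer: $-131$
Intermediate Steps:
$\frac{6 - 5}{2 - 3} + 10 \left(-13\right) = 1 \frac{1}{-1} - 130 = 1 \left(-1\right) - 130 = -1 - 130 = -131$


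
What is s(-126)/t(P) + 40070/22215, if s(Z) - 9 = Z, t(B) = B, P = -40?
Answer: 840391/177720 ≈ 4.7287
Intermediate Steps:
s(Z) = 9 + Z
s(-126)/t(P) + 40070/22215 = (9 - 126)/(-40) + 40070/22215 = -117*(-1/40) + 40070*(1/22215) = 117/40 + 8014/4443 = 840391/177720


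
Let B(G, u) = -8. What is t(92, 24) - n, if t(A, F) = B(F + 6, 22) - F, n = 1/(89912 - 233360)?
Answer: -4590335/143448 ≈ -32.000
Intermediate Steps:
n = -1/143448 (n = 1/(-143448) = -1/143448 ≈ -6.9712e-6)
t(A, F) = -8 - F
t(92, 24) - n = (-8 - 1*24) - 1*(-1/143448) = (-8 - 24) + 1/143448 = -32 + 1/143448 = -4590335/143448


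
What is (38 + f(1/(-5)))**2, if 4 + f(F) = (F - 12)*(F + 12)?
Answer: 7557001/625 ≈ 12091.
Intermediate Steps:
f(F) = -4 + (-12 + F)*(12 + F) (f(F) = -4 + (F - 12)*(F + 12) = -4 + (-12 + F)*(12 + F))
(38 + f(1/(-5)))**2 = (38 + (-148 + (1/(-5))**2))**2 = (38 + (-148 + (-1/5)**2))**2 = (38 + (-148 + 1/25))**2 = (38 - 3699/25)**2 = (-2749/25)**2 = 7557001/625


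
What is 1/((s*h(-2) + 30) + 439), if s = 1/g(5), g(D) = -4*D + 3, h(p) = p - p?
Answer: 1/469 ≈ 0.0021322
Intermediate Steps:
h(p) = 0
g(D) = 3 - 4*D
s = -1/17 (s = 1/(3 - 4*5) = 1/(3 - 20) = 1/(-17) = -1/17 ≈ -0.058824)
1/((s*h(-2) + 30) + 439) = 1/((-1/17*0 + 30) + 439) = 1/((0 + 30) + 439) = 1/(30 + 439) = 1/469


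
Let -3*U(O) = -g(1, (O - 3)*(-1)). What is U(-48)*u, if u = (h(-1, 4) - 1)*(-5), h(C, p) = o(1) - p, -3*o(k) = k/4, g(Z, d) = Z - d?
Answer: -7625/18 ≈ -423.61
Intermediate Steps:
o(k) = -k/12 (o(k) = -k/(3*4) = -k/12)
h(C, p) = -1/12 - p (h(C, p) = -1/12*1 - p = -1/12 - p)
U(O) = -2/3 + O/3 (U(O) = -(-1)*(1 - (O - 3)*(-1))/3 = -(-1)*(1 - (-3 + O)*(-1))/3 = -(-1)*(1 - (3 - O))/3 = -(-1)*(1 + (-3 + O))/3 = -(-1)*(-2 + O)/3 = -(2 - O)/3 = -2/3 + O/3)
u = 305/12 (u = ((-1/12 - 1*4) - 1)*(-5) = ((-1/12 - 4) - 1)*(-5) = (-49/12 - 1)*(-5) = -61/12*(-5) = 305/12 ≈ 25.417)
U(-48)*u = (-2/3 + (1/3)*(-48))*(305/12) = (-2/3 - 16)*(305/12) = -50/3*305/12 = -7625/18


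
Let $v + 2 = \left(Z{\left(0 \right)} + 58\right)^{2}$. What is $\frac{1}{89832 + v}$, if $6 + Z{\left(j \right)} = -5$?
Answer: $\frac{1}{92039} \approx 1.0865 \cdot 10^{-5}$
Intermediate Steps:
$Z{\left(j \right)} = -11$ ($Z{\left(j \right)} = -6 - 5 = -11$)
$v = 2207$ ($v = -2 + \left(-11 + 58\right)^{2} = -2 + 47^{2} = -2 + 2209 = 2207$)
$\frac{1}{89832 + v} = \frac{1}{89832 + 2207} = \frac{1}{92039}$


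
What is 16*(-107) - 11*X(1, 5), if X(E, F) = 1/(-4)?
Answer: -6837/4 ≈ -1709.3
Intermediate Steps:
X(E, F) = -1/4
16*(-107) - 11*X(1, 5) = 16*(-107) - 11*(-1/4) = -1712 + 11/4 = -6837/4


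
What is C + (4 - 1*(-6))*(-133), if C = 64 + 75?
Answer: -1191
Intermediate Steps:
C = 139
C + (4 - 1*(-6))*(-133) = 139 + (4 - 1*(-6))*(-133) = 139 + (4 + 6)*(-133) = 139 + 10*(-133) = 139 - 1330 = -1191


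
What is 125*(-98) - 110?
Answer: -12360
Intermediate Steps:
125*(-98) - 110 = -12250 - 110 = -12360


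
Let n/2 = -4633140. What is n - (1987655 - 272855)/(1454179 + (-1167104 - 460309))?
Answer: -802616517360/86617 ≈ -9.2663e+6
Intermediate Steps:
n = -9266280 (n = 2*(-4633140) = -9266280)
n - (1987655 - 272855)/(1454179 + (-1167104 - 460309)) = -9266280 - (1987655 - 272855)/(1454179 + (-1167104 - 460309)) = -9266280 - 1714800/(1454179 - 1627413) = -9266280 - 1714800/(-173234) = -9266280 - 1714800*(-1)/173234 = -9266280 - 1*(-857400/86617) = -9266280 + 857400/86617 = -802616517360/86617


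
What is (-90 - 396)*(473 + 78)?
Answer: -267786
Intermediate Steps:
(-90 - 396)*(473 + 78) = -486*551 = -267786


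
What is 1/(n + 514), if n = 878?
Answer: 1/1392 ≈ 0.00071839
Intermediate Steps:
1/(n + 514) = 1/(878 + 514) = 1/1392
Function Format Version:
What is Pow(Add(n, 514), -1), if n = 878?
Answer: Rational(1, 1392) ≈ 0.00071839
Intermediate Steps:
Pow(Add(n, 514), -1) = Pow(Add(878, 514), -1) = Pow(1392, -1) = Rational(1, 1392)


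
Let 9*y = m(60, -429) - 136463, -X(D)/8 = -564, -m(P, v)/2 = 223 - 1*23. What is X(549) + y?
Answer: -10695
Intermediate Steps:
m(P, v) = -400 (m(P, v) = -2*(223 - 1*23) = -2*(223 - 23) = -2*200 = -400)
X(D) = 4512 (X(D) = -8*(-564) = 4512)
y = -15207 (y = (-400 - 136463)/9 = (1/9)*(-136863) = -15207)
X(549) + y = 4512 - 15207 = -10695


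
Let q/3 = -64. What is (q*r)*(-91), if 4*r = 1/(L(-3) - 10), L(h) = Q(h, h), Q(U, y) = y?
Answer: -336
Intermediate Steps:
L(h) = h
r = -1/52 (r = 1/(4*(-3 - 10)) = (¼)/(-13) = (¼)*(-1/13) = -1/52 ≈ -0.019231)
q = -192 (q = 3*(-64) = -192)
(q*r)*(-91) = -192*(-1/52)*(-91) = (48/13)*(-91) = -336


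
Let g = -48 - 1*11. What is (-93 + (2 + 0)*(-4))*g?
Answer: 5959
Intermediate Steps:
g = -59 (g = -48 - 11 = -59)
(-93 + (2 + 0)*(-4))*g = (-93 + (2 + 0)*(-4))*(-59) = (-93 + 2*(-4))*(-59) = (-93 - 8)*(-59) = -101*(-59) = 5959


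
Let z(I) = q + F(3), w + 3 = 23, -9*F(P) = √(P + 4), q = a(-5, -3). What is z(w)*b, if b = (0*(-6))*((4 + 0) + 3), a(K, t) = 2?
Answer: 0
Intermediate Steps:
q = 2
F(P) = -√(4 + P)/9 (F(P) = -√(P + 4)/9 = -√(4 + P)/9)
w = 20 (w = -3 + 23 = 20)
z(I) = 2 - √7/9 (z(I) = 2 - √(4 + 3)/9 = 2 - √7/9)
b = 0 (b = 0*(4 + 3) = 0*7 = 0)
z(w)*b = (2 - √7/9)*0 = 0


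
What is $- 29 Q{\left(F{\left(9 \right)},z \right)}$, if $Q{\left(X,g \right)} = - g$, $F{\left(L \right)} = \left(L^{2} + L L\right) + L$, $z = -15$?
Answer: $-435$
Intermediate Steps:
$F{\left(L \right)} = L + 2 L^{2}$ ($F{\left(L \right)} = \left(L^{2} + L^{2}\right) + L = 2 L^{2} + L = L + 2 L^{2}$)
$- 29 Q{\left(F{\left(9 \right)},z \right)} = - 29 \left(\left(-1\right) \left(-15\right)\right) = \left(-29\right) 15 = -435$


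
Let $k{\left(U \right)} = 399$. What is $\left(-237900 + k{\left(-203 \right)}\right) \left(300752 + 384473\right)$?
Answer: $-162741622725$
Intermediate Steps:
$\left(-237900 + k{\left(-203 \right)}\right) \left(300752 + 384473\right) = \left(-237900 + 399\right) \left(300752 + 384473\right) = \left(-237501\right) 685225 = -162741622725$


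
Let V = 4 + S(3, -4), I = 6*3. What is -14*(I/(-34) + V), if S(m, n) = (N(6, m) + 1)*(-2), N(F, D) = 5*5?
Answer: 11550/17 ≈ 679.41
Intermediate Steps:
N(F, D) = 25
I = 18
S(m, n) = -52 (S(m, n) = (25 + 1)*(-2) = 26*(-2) = -52)
V = -48 (V = 4 - 52 = -48)
-14*(I/(-34) + V) = -14*(18/(-34) - 48) = -14*(18*(-1/34) - 48) = -14*(-9/17 - 48) = -14*(-825/17) = 11550/17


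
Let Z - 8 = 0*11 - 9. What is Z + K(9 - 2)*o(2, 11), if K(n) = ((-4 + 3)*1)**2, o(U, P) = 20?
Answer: 19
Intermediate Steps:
Z = -1 (Z = 8 + (0*11 - 9) = 8 + (0 - 9) = 8 - 9 = -1)
K(n) = 1 (K(n) = (-1*1)**2 = (-1)**2 = 1)
Z + K(9 - 2)*o(2, 11) = -1 + 1*20 = -1 + 20 = 19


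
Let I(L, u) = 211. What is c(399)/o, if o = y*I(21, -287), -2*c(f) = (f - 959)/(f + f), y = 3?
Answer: 20/36081 ≈ 0.00055431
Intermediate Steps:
c(f) = -(-959 + f)/(4*f) (c(f) = -(f - 959)/(2*(f + f)) = -(-959 + f)/(2*(2*f)) = -(-959 + f)*1/(2*f)/2 = -(-959 + f)/(4*f))
o = 633 (o = 3*211 = 633)
c(399)/o = ((¼)*(959 - 1*399)/399)/633 = ((¼)*(1/399)*(959 - 399))*(1/633) = ((¼)*(1/399)*560)*(1/633) = (20/57)*(1/633) = 20/36081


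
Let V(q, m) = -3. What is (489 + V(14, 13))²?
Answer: 236196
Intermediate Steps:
(489 + V(14, 13))² = (489 - 3)² = 486² = 236196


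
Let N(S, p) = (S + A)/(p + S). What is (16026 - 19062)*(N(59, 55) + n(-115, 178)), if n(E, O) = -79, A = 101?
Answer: 4476076/19 ≈ 2.3558e+5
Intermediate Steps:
N(S, p) = (101 + S)/(S + p) (N(S, p) = (S + 101)/(p + S) = (101 + S)/(S + p))
(16026 - 19062)*(N(59, 55) + n(-115, 178)) = (16026 - 19062)*((101 + 59)/(59 + 55) - 79) = -3036*(160/114 - 79) = -3036*((1/114)*160 - 79) = -3036*(80/57 - 79) = -3036*(-4423/57) = 4476076/19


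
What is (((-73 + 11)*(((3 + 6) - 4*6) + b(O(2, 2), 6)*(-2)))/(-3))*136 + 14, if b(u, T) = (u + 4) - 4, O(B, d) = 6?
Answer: -75874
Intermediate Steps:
b(u, T) = u (b(u, T) = (4 + u) - 4 = u)
(((-73 + 11)*(((3 + 6) - 4*6) + b(O(2, 2), 6)*(-2)))/(-3))*136 + 14 = (((-73 + 11)*(((3 + 6) - 4*6) + 6*(-2)))/(-3))*136 + 14 = (-62*((9 - 24) - 12)*(-1/3))*136 + 14 = (-62*(-15 - 12)*(-1/3))*136 + 14 = (-62*(-27)*(-1/3))*136 + 14 = (1674*(-1/3))*136 + 14 = -558*136 + 14 = -75888 + 14 = -75874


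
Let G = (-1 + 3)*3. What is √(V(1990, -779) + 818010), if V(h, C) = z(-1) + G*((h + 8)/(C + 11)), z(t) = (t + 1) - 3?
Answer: √52351449/8 ≈ 904.43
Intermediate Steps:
z(t) = -2 + t (z(t) = (1 + t) - 3 = -2 + t)
G = 6 (G = 2*3 = 6)
V(h, C) = -3 + 6*(8 + h)/(11 + C) (V(h, C) = (-2 - 1) + 6*((h + 8)/(C + 11)) = -3 + 6*((8 + h)/(11 + C)) = -3 + 6*(8 + h)/(11 + C))
√(V(1990, -779) + 818010) = √(3*(5 - 1*(-779) + 2*1990)/(11 - 779) + 818010) = √(3*(5 + 779 + 3980)/(-768) + 818010) = √(3*(-1/768)*4764 + 818010) = √(-1191/64 + 818010) = √(52351449/64) = √52351449/8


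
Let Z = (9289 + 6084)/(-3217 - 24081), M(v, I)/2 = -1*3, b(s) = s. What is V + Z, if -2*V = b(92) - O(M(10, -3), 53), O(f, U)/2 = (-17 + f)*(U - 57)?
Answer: 1240335/27298 ≈ 45.437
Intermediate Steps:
M(v, I) = -6 (M(v, I) = 2*(-1*3) = 2*(-3) = -6)
O(f, U) = 2*(-57 + U)*(-17 + f) (O(f, U) = 2*((-17 + f)*(U - 57)) = 2*((-17 + f)*(-57 + U)) = 2*((-57 + U)*(-17 + f)) = 2*(-57 + U)*(-17 + f))
V = 46 (V = -(92 - (1938 - 114*(-6) - 34*53 + 2*53*(-6)))/2 = -(92 - (1938 + 684 - 1802 - 636))/2 = -(92 - 1*184)/2 = -(92 - 184)/2 = -½*(-92) = 46)
Z = -15373/27298 (Z = 15373/(-27298) = 15373*(-1/27298) = -15373/27298 ≈ -0.56316)
V + Z = 46 - 15373/27298 = 1240335/27298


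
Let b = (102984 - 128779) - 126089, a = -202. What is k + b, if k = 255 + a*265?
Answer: -205159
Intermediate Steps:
b = -151884 (b = -25795 - 126089 = -151884)
k = -53275 (k = 255 - 202*265 = 255 - 53530 = -53275)
k + b = -53275 - 151884 = -205159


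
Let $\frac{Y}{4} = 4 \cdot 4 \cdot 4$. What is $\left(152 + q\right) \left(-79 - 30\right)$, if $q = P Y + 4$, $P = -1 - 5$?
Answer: $150420$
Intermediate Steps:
$Y = 256$ ($Y = 4 \cdot 4 \cdot 4 \cdot 4 = 4 \cdot 16 \cdot 4 = 4 \cdot 64 = 256$)
$P = -6$ ($P = -1 - 5 = -6$)
$q = -1532$ ($q = \left(-6\right) 256 + 4 = -1536 + 4 = -1532$)
$\left(152 + q\right) \left(-79 - 30\right) = \left(152 - 1532\right) \left(-79 - 30\right) = - 1380 \left(-79 - 30\right) = \left(-1380\right) \left(-109\right) = 150420$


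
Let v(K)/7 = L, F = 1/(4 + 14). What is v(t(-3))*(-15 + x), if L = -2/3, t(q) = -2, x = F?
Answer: 1883/27 ≈ 69.741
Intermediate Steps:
F = 1/18 ≈ 0.055556
x = 1/18 ≈ 0.055556
L = -⅔ (L = -2*⅓ = -⅔ ≈ -0.66667)
v(K) = -14/3 (v(K) = 7*(-⅔) = -14/3)
v(t(-3))*(-15 + x) = -14*(-15 + 1/18)/3 = -14/3*(-269/18) = 1883/27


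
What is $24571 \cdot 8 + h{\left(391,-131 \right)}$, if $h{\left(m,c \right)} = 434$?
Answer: $197002$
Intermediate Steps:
$24571 \cdot 8 + h{\left(391,-131 \right)} = 24571 \cdot 8 + 434 = 196568 + 434 = 197002$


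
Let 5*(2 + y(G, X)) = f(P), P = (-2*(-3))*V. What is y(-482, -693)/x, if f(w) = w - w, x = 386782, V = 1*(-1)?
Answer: -1/193391 ≈ -5.1709e-6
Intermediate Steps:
V = -1
P = -6 (P = -2*(-3)*(-1) = 6*(-1) = -6)
f(w) = 0
y(G, X) = -2 (y(G, X) = -2 + (1/5)*0 = -2 + 0 = -2)
y(-482, -693)/x = -2/386782 = -2*1/386782 = -1/193391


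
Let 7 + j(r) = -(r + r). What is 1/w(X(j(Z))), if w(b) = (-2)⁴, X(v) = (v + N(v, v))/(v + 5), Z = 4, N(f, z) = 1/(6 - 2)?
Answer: 1/16 ≈ 0.062500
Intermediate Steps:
N(f, z) = ¼ (N(f, z) = 1/4 = ¼)
j(r) = -7 - 2*r (j(r) = -7 - (r + r) = -7 - 2*r)
X(v) = (¼ + v)/(5 + v) (X(v) = (v + ¼)/(v + 5) = (¼ + v)/(5 + v))
w(b) = 16
1/w(X(j(Z))) = 1/16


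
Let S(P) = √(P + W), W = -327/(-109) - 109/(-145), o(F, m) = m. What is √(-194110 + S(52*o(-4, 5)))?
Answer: √(-4081162750 + 290*√1386345)/145 ≈ 440.56*I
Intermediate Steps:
W = 544/145 (W = -327*(-1/109) - 109*(-1/145) = 3 + 109/145 = 544/145 ≈ 3.7517)
S(P) = √(544/145 + P) (S(P) = √(P + 544/145) = √(544/145 + P))
√(-194110 + S(52*o(-4, 5))) = √(-194110 + √(78880 + 21025*(52*5))/145) = √(-194110 + √(78880 + 21025*260)/145) = √(-194110 + √(78880 + 5466500)/145) = √(-194110 + √5545380/145) = √(-194110 + (2*√1386345)/145) = √(-194110 + 2*√1386345/145)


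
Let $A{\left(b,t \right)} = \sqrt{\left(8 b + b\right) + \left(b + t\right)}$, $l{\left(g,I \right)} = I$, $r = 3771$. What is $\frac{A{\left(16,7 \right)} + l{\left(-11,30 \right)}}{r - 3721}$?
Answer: $\frac{3}{5} + \frac{\sqrt{167}}{50} \approx 0.85846$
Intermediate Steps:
$A{\left(b,t \right)} = \sqrt{t + 10 b}$ ($A{\left(b,t \right)} = \sqrt{9 b + \left(b + t\right)} = \sqrt{t + 10 b}$)
$\frac{A{\left(16,7 \right)} + l{\left(-11,30 \right)}}{r - 3721} = \frac{\sqrt{7 + 10 \cdot 16} + 30}{3771 - 3721} = \frac{\sqrt{7 + 160} + 30}{50} = \left(\sqrt{167} + 30\right) \frac{1}{50} = \left(30 + \sqrt{167}\right) \frac{1}{50} = \frac{3}{5} + \frac{\sqrt{167}}{50}$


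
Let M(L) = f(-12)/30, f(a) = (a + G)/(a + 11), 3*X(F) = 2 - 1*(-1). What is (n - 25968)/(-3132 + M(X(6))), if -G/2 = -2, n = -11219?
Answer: 557805/46976 ≈ 11.874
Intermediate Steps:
G = 4 (G = -2*(-2) = 4)
X(F) = 1 (X(F) = (2 - 1*(-1))/3 = (2 + 1)/3 = (1/3)*3 = 1)
f(a) = (4 + a)/(11 + a) (f(a) = (a + 4)/(a + 11) = (4 + a)/(11 + a))
M(L) = 4/15 (M(L) = ((4 - 12)/(11 - 12))/30 = (-8/(-1))*(1/30) = -1*(-8)*(1/30) = 8*(1/30) = 4/15)
(n - 25968)/(-3132 + M(X(6))) = (-11219 - 25968)/(-3132 + 4/15) = -37187/(-46976/15) = -37187*(-15/46976) = 557805/46976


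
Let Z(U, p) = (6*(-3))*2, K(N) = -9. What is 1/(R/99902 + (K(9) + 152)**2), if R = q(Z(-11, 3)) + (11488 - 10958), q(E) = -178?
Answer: 4541/92858925 ≈ 4.8902e-5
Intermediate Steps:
Z(U, p) = -36 (Z(U, p) = -18*2 = -36)
R = 352 (R = -178 + (11488 - 10958) = -178 + 530 = 352)
1/(R/99902 + (K(9) + 152)**2) = 1/(352/99902 + (-9 + 152)**2) = 1/(352*(1/99902) + 143**2) = 1/(16/4541 + 20449) = 1/(92858925/4541) = 4541/92858925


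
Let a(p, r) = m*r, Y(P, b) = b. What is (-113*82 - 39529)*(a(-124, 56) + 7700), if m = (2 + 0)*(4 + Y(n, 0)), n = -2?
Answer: -397581660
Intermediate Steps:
m = 8 (m = (2 + 0)*(4 + 0) = 2*4 = 8)
a(p, r) = 8*r
(-113*82 - 39529)*(a(-124, 56) + 7700) = (-113*82 - 39529)*(8*56 + 7700) = (-9266 - 39529)*(448 + 7700) = -48795*8148 = -397581660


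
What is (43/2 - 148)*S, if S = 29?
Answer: -7337/2 ≈ -3668.5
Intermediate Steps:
(43/2 - 148)*S = (43/2 - 148)*29 = -253/2*29 = -7337/2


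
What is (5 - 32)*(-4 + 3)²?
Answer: -27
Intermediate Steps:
(5 - 32)*(-4 + 3)² = -27*(-1)² = -27*1 = -27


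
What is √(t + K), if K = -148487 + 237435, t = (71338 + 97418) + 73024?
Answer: 2*√82682 ≈ 575.09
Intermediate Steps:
t = 241780 (t = 168756 + 73024 = 241780)
K = 88948
√(t + K) = √(241780 + 88948) = √330728 = 2*√82682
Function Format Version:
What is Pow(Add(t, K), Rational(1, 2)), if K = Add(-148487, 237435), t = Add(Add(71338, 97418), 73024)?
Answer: Mul(2, Pow(82682, Rational(1, 2))) ≈ 575.09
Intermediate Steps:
t = 241780 (t = Add(168756, 73024) = 241780)
K = 88948
Pow(Add(t, K), Rational(1, 2)) = Pow(Add(241780, 88948), Rational(1, 2)) = Pow(330728, Rational(1, 2)) = Mul(2, Pow(82682, Rational(1, 2)))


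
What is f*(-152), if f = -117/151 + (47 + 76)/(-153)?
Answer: 1848016/7701 ≈ 239.97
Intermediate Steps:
f = -12158/7701 (f = -117*1/151 + 123*(-1/153) = -117/151 - 41/51 = -12158/7701 ≈ -1.5788)
f*(-152) = -12158/7701*(-152) = 1848016/7701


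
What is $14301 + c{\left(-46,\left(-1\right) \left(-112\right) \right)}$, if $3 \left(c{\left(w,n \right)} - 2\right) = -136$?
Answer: $\frac{42773}{3} \approx 14258.0$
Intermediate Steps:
$c{\left(w,n \right)} = - \frac{130}{3}$ ($c{\left(w,n \right)} = 2 + \frac{1}{3} \left(-136\right) = 2 - \frac{136}{3} = - \frac{130}{3}$)
$14301 + c{\left(-46,\left(-1\right) \left(-112\right) \right)} = 14301 - \frac{130}{3} = \frac{42773}{3}$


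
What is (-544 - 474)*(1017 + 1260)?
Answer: -2317986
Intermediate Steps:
(-544 - 474)*(1017 + 1260) = -1018*2277 = -2317986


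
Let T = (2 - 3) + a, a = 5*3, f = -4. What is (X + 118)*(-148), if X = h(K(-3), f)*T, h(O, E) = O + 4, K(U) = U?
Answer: -19536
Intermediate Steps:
a = 15
h(O, E) = 4 + O
T = 14 (T = (2 - 3) + 15 = -1 + 15 = 14)
X = 14 (X = (4 - 3)*14 = 1*14 = 14)
(X + 118)*(-148) = (14 + 118)*(-148) = 132*(-148) = -19536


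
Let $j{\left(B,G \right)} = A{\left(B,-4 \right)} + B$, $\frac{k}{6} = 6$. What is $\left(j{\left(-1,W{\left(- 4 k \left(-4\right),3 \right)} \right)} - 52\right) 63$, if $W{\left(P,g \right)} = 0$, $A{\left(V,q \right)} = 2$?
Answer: $-3213$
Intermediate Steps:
$k = 36$ ($k = 6 \cdot 6 = 36$)
$j{\left(B,G \right)} = 2 + B$
$\left(j{\left(-1,W{\left(- 4 k \left(-4\right),3 \right)} \right)} - 52\right) 63 = \left(\left(2 - 1\right) - 52\right) 63 = \left(1 - 52\right) 63 = \left(-51\right) 63 = -3213$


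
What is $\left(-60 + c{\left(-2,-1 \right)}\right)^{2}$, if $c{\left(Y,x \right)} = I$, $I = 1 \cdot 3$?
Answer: $3249$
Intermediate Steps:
$I = 3$
$c{\left(Y,x \right)} = 3$
$\left(-60 + c{\left(-2,-1 \right)}\right)^{2} = \left(-60 + 3\right)^{2} = \left(-57\right)^{2} = 3249$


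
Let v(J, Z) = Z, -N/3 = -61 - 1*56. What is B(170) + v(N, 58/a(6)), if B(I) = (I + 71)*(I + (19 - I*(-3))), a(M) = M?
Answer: 505406/3 ≈ 1.6847e+5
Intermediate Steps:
N = 351 (N = -3*(-61 - 1*56) = -3*(-61 - 56) = -3*(-117) = 351)
B(I) = (19 + 4*I)*(71 + I) (B(I) = (71 + I)*(I + (19 - (-3)*I)) = (71 + I)*(I + (19 + 3*I)) = (71 + I)*(19 + 4*I) = (19 + 4*I)*(71 + I))
B(170) + v(N, 58/a(6)) = (1349 + 4*170² + 303*170) + 58/6 = (1349 + 4*28900 + 51510) + 58*(⅙) = (1349 + 115600 + 51510) + 29/3 = 168459 + 29/3 = 505406/3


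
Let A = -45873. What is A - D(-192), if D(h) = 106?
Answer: -45979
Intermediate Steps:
A - D(-192) = -45873 - 1*106 = -45873 - 106 = -45979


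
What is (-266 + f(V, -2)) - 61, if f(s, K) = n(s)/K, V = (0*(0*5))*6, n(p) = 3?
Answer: -657/2 ≈ -328.50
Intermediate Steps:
V = 0 (V = (0*0)*6 = 0*6 = 0)
f(s, K) = 3/K
(-266 + f(V, -2)) - 61 = (-266 + 3/(-2)) - 61 = (-266 + 3*(-1/2)) - 61 = (-266 - 3/2) - 61 = -535/2 - 61 = -657/2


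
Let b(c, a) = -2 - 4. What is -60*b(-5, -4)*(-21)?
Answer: -7560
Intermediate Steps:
b(c, a) = -6
-60*b(-5, -4)*(-21) = -60*(-6)*(-21) = -20*(-18)*(-21) = 360*(-21) = -7560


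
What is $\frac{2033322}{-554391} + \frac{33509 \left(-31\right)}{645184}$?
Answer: $- \frac{629252183279}{119228067648} \approx -5.2777$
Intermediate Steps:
$\frac{2033322}{-554391} + \frac{33509 \left(-31\right)}{645184} = 2033322 \left(- \frac{1}{554391}\right) - \frac{1038779}{645184} = - \frac{677774}{184797} - \frac{1038779}{645184} = - \frac{629252183279}{119228067648}$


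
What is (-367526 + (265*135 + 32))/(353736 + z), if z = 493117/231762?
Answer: -76879858878/81983055949 ≈ -0.93775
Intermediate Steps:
z = 493117/231762 (z = 493117*(1/231762) = 493117/231762 ≈ 2.1277)
(-367526 + (265*135 + 32))/(353736 + z) = (-367526 + (265*135 + 32))/(353736 + 493117/231762) = (-367526 + (35775 + 32))/(81983055949/231762) = (-367526 + 35807)*(231762/81983055949) = -331719*231762/81983055949 = -76879858878/81983055949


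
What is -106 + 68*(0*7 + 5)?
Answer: 234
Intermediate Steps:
-106 + 68*(0*7 + 5) = -106 + 68*(0 + 5) = -106 + 68*5 = -106 + 340 = 234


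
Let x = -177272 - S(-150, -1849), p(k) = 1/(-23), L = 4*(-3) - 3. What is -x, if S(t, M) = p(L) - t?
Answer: 4080705/23 ≈ 1.7742e+5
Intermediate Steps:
L = -15 (L = -12 - 3 = -15)
p(k) = -1/23
S(t, M) = -1/23 - t
x = -4080705/23 (x = -177272 - (-1/23 - 1*(-150)) = -177272 - (-1/23 + 150) = -177272 - 1*3449/23 = -177272 - 3449/23 = -4080705/23 ≈ -1.7742e+5)
-x = -1*(-4080705/23) = 4080705/23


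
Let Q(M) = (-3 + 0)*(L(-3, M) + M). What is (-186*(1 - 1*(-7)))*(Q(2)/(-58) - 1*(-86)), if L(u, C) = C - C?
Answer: -3715536/29 ≈ -1.2812e+5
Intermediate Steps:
L(u, C) = 0
Q(M) = -3*M (Q(M) = (-3 + 0)*(0 + M) = -3*M)
(-186*(1 - 1*(-7)))*(Q(2)/(-58) - 1*(-86)) = (-186*(1 - 1*(-7)))*(-3*2/(-58) - 1*(-86)) = (-186*(1 + 7))*(-6*(-1/58) + 86) = (-186*8)*(3/29 + 86) = -1488*2497/29 = -3715536/29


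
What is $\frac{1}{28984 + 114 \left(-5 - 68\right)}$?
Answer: $\frac{1}{20662} \approx 4.8398 \cdot 10^{-5}$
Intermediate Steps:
$\frac{1}{28984 + 114 \left(-5 - 68\right)} = \frac{1}{28984 + 114 \left(-73\right)} = \frac{1}{28984 - 8322} = \frac{1}{20662}$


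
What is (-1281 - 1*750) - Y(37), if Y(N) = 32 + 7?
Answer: -2070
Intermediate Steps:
Y(N) = 39
(-1281 - 1*750) - Y(37) = (-1281 - 1*750) - 1*39 = (-1281 - 750) - 39 = -2031 - 39 = -2070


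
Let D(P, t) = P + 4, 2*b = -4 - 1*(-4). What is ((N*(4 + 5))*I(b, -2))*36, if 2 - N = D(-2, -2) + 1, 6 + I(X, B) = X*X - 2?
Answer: 2592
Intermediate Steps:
b = 0 (b = (-4 - 1*(-4))/2 = (-4 + 4)/2 = (½)*0 = 0)
I(X, B) = -8 + X² (I(X, B) = -6 + (X*X - 2) = -6 + (X² - 2) = -6 + (-2 + X²) = -8 + X²)
D(P, t) = 4 + P
N = -1 (N = 2 - ((4 - 2) + 1) = 2 - (2 + 1) = 2 - 1*3 = 2 - 3 = -1)
((N*(4 + 5))*I(b, -2))*36 = ((-(4 + 5))*(-8 + 0²))*36 = ((-1*9)*(-8 + 0))*36 = -9*(-8)*36 = 72*36 = 2592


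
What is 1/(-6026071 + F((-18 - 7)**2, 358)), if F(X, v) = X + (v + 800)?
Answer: -1/6024288 ≈ -1.6599e-7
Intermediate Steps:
F(X, v) = 800 + X + v (F(X, v) = X + (800 + v) = 800 + X + v)
1/(-6026071 + F((-18 - 7)**2, 358)) = 1/(-6026071 + (800 + (-18 - 7)**2 + 358)) = 1/(-6026071 + (800 + (-25)**2 + 358)) = 1/(-6026071 + (800 + 625 + 358)) = 1/(-6026071 + 1783) = 1/(-6024288) = -1/6024288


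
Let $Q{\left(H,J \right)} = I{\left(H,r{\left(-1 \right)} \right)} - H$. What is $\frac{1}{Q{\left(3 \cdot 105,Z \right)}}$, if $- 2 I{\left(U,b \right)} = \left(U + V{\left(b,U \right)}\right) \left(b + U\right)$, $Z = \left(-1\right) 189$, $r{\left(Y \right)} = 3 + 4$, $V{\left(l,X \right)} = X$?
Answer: $- \frac{1}{101745} \approx -9.8285 \cdot 10^{-6}$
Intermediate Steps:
$r{\left(Y \right)} = 7$
$Z = -189$
$I{\left(U,b \right)} = - U \left(U + b\right)$ ($I{\left(U,b \right)} = - \frac{\left(U + U\right) \left(b + U\right)}{2} = - \frac{2 U \left(U + b\right)}{2} = - U \left(U + b\right)$)
$Q{\left(H,J \right)} = - H + H \left(-7 - H\right)$ ($Q{\left(H,J \right)} = H \left(- H - 7\right) - H = H \left(-7 - H\right) - H = - H + H \left(-7 - H\right)$)
$\frac{1}{Q{\left(3 \cdot 105,Z \right)}} = \frac{1}{3 \cdot 105 \left(-8 - 3 \cdot 105\right)} = \frac{1}{315 \left(-8 - 315\right)} = \frac{1}{315 \left(-323\right)} = \frac{1}{-101745} = - \frac{1}{101745}$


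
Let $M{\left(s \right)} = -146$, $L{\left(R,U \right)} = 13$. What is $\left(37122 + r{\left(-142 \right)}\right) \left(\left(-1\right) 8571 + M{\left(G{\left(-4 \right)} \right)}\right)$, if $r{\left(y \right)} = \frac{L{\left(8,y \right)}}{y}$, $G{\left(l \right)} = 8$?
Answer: $- \frac{45950017987}{142} \approx -3.2359 \cdot 10^{8}$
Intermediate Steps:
$r{\left(y \right)} = \frac{13}{y}$
$\left(37122 + r{\left(-142 \right)}\right) \left(\left(-1\right) 8571 + M{\left(G{\left(-4 \right)} \right)}\right) = \left(37122 + \frac{13}{-142}\right) \left(\left(-1\right) 8571 - 146\right) = \left(37122 + 13 \left(- \frac{1}{142}\right)\right) \left(-8571 - 146\right) = \left(37122 - \frac{13}{142}\right) \left(-8717\right) = \frac{5271311}{142} \left(-8717\right) = - \frac{45950017987}{142}$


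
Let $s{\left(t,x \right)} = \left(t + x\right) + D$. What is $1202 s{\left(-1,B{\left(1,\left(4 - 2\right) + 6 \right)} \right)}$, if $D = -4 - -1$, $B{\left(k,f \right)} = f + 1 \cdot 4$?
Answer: $9616$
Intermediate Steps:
$B{\left(k,f \right)} = 4 + f$ ($B{\left(k,f \right)} = f + 4 = 4 + f$)
$D = -3$ ($D = -4 + 1 = -3$)
$s{\left(t,x \right)} = -3 + t + x$ ($s{\left(t,x \right)} = \left(t + x\right) - 3 = -3 + t + x$)
$1202 s{\left(-1,B{\left(1,\left(4 - 2\right) + 6 \right)} \right)} = 1202 \left(-3 - 1 + \left(4 + \left(\left(4 - 2\right) + 6\right)\right)\right) = 1202 \left(-3 - 1 + \left(4 + \left(2 + 6\right)\right)\right) = 1202 \left(-3 - 1 + \left(4 + 8\right)\right) = 1202 \left(-3 - 1 + 12\right) = 1202 \cdot 8 = 9616$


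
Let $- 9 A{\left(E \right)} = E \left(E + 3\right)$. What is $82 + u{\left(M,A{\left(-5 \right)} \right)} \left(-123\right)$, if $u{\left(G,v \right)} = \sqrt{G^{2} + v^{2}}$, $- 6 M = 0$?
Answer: $- \frac{164}{3} \approx -54.667$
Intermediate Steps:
$M = 0$ ($M = \left(- \frac{1}{6}\right) 0 = 0$)
$A{\left(E \right)} = - \frac{E \left(3 + E\right)}{9}$ ($A{\left(E \right)} = - \frac{E \left(E + 3\right)}{9} = - \frac{E \left(3 + E\right)}{9}$)
$82 + u{\left(M,A{\left(-5 \right)} \right)} \left(-123\right) = 82 + \sqrt{0^{2} + \left(\left(- \frac{1}{9}\right) \left(-5\right) \left(3 - 5\right)\right)^{2}} \left(-123\right) = 82 + \sqrt{0 + \left(\left(- \frac{1}{9}\right) \left(-5\right) \left(-2\right)\right)^{2}} \left(-123\right) = 82 + \sqrt{0 + \left(- \frac{10}{9}\right)^{2}} \left(-123\right) = 82 + \sqrt{0 + \frac{100}{81}} \left(-123\right) = 82 + \sqrt{\frac{100}{81}} \left(-123\right) = 82 + \frac{10}{9} \left(-123\right) = 82 - \frac{410}{3} = - \frac{164}{3}$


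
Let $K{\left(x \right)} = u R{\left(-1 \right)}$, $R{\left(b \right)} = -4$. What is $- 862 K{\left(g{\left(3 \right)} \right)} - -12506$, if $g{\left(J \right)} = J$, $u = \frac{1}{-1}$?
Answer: $9058$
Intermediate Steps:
$u = -1$
$K{\left(x \right)} = 4$ ($K{\left(x \right)} = \left(-1\right) \left(-4\right) = 4$)
$- 862 K{\left(g{\left(3 \right)} \right)} - -12506 = \left(-862\right) 4 - -12506 = -3448 + 12506 = 9058$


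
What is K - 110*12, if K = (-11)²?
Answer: -1199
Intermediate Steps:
K = 121
K - 110*12 = 121 - 110*12 = 121 - 1320 = -1199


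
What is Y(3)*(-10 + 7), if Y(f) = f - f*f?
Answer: 18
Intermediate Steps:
Y(f) = f - f**2
Y(3)*(-10 + 7) = (3*(1 - 1*3))*(-10 + 7) = (3*(1 - 3))*(-3) = (3*(-2))*(-3) = -6*(-3) = 18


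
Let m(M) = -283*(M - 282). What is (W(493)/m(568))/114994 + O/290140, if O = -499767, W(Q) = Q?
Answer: -581440463560043/337555562711510 ≈ -1.7225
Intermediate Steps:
m(M) = 79806 - 283*M (m(M) = -283*(-282 + M) = 79806 - 283*M)
(W(493)/m(568))/114994 + O/290140 = (493/(79806 - 283*568))/114994 - 499767/290140 = (493/(79806 - 160744))*(1/114994) - 499767*1/290140 = (493/(-80938))*(1/114994) - 499767/290140 = (493*(-1/80938))*(1/114994) - 499767/290140 = -493/80938*1/114994 - 499767/290140 = -493/9307384372 - 499767/290140 = -581440463560043/337555562711510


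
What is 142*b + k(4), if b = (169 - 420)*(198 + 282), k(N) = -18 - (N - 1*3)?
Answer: -17108179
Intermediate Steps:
k(N) = -15 - N (k(N) = -18 - (N - 3) = -18 - (-3 + N) = -18 + (3 - N) = -15 - N)
b = -120480 (b = -251*480 = -120480)
142*b + k(4) = 142*(-120480) + (-15 - 1*4) = -17108160 + (-15 - 4) = -17108160 - 19 = -17108179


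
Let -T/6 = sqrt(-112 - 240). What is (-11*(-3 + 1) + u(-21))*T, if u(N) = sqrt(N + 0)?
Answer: 24*sqrt(462) - 528*I*sqrt(22) ≈ 515.86 - 2476.5*I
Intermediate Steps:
T = -24*I*sqrt(22) (T = -6*sqrt(-112 - 240) = -24*I*sqrt(22) ≈ -112.57*I)
u(N) = sqrt(N)
(-11*(-3 + 1) + u(-21))*T = (-11*(-3 + 1) + sqrt(-21))*(-24*I*sqrt(22)) = (-11*(-2) + I*sqrt(21))*(-24*I*sqrt(22)) = (22 + I*sqrt(21))*(-24*I*sqrt(22)) = -24*I*sqrt(22)*(22 + I*sqrt(21))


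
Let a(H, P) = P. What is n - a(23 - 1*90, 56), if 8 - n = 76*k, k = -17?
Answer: 1244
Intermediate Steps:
n = 1300 (n = 8 - 76*(-17) = 8 - 1*(-1292) = 8 + 1292 = 1300)
n - a(23 - 1*90, 56) = 1300 - 1*56 = 1300 - 56 = 1244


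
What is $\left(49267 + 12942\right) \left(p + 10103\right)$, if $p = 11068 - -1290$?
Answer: $1397276349$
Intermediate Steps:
$p = 12358$ ($p = 11068 + 1290 = 12358$)
$\left(49267 + 12942\right) \left(p + 10103\right) = \left(49267 + 12942\right) \left(12358 + 10103\right) = 62209 \cdot 22461 = 1397276349$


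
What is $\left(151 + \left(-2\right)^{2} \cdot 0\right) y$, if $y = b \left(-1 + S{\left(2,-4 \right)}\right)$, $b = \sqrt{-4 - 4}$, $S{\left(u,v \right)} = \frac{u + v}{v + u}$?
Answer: $0$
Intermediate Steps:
$S{\left(u,v \right)} = 1$ ($S{\left(u,v \right)} = \frac{u + v}{u + v} = 1$)
$b = 2 i \sqrt{2}$ ($b = \sqrt{-8} = 2 i \sqrt{2} \approx 2.8284 i$)
$y = 0$ ($y = 2 i \sqrt{2} \left(-1 + 1\right) = 2 i \sqrt{2} \cdot 0 = 0$)
$\left(151 + \left(-2\right)^{2} \cdot 0\right) y = \left(151 + \left(-2\right)^{2} \cdot 0\right) 0 = \left(151 + 4 \cdot 0\right) 0 = \left(151 + 0\right) 0 = 151 \cdot 0 = 0$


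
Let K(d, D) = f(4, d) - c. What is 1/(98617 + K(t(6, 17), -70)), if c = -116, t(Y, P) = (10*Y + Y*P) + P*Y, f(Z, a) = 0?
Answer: 1/98733 ≈ 1.0128e-5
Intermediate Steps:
t(Y, P) = 10*Y + 2*P*Y (t(Y, P) = (10*Y + P*Y) + P*Y = 10*Y + 2*P*Y)
K(d, D) = 116 (K(d, D) = 0 - 1*(-116) = 0 + 116 = 116)
1/(98617 + K(t(6, 17), -70)) = 1/(98617 + 116) = 1/98733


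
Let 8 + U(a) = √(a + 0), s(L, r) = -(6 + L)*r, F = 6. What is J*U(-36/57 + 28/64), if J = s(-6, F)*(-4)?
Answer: 0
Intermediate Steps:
s(L, r) = -r*(6 + L)
J = 0 (J = -1*6*(6 - 6)*(-4) = -1*6*0*(-4) = 0*(-4) = 0)
U(a) = -8 + √a (U(a) = -8 + √(a + 0) = -8 + √a)
J*U(-36/57 + 28/64) = 0*(-8 + √(-36/57 + 28/64)) = 0*(-8 + √(-36*1/57 + 28*(1/64))) = 0*(-8 + √(-12/19 + 7/16)) = 0*(-8 + √(-59/304)) = 0*(-8 + I*√1121/76) = 0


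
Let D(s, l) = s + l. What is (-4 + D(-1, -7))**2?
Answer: 144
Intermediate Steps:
D(s, l) = l + s
(-4 + D(-1, -7))**2 = (-4 + (-7 - 1))**2 = (-4 - 8)**2 = (-12)**2 = 144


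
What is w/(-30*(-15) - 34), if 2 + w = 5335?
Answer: 5333/416 ≈ 12.820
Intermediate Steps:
w = 5333 (w = -2 + 5335 = 5333)
w/(-30*(-15) - 34) = 5333/(-30*(-15) - 34) = 5333/(450 - 34) = 5333/416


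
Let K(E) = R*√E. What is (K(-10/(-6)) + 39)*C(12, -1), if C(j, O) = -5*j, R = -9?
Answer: -2340 + 180*√15 ≈ -1642.9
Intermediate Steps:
K(E) = -9*√E
(K(-10/(-6)) + 39)*C(12, -1) = (-9*√10*√(-1/(-6)) + 39)*(-5*12) = (-9*√15/3 + 39)*(-60) = (-3*√15 + 39)*(-60) = (39 - 3*√15)*(-60) = -2340 + 180*√15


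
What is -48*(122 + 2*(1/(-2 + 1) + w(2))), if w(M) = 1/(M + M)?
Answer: -5784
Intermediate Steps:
w(M) = 1/(2*M)
-48*(122 + 2*(1/(-2 + 1) + w(2))) = -48*(122 + 2*(1/(-2 + 1) + (½)/2)) = -48*(122 + 2*(1/(-1) + (½)*(½))) = -48*(122 + 2*(-1 + ¼)) = -48*(122 + 2*(-¾)) = -48*(122 - 3/2) = -48*241/2 = -5784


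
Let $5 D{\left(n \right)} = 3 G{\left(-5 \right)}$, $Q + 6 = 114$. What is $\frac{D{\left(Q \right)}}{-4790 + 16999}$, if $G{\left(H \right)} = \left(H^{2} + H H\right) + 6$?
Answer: $\frac{168}{61045} \approx 0.0027521$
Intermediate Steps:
$G{\left(H \right)} = 6 + 2 H^{2}$ ($G{\left(H \right)} = \left(H^{2} + H^{2}\right) + 6 = 2 H^{2} + 6 = 6 + 2 H^{2}$)
$Q = 108$ ($Q = -6 + 114 = 108$)
$D{\left(n \right)} = \frac{168}{5}$ ($D{\left(n \right)} = \frac{3 \left(6 + 2 \left(-5\right)^{2}\right)}{5} = \frac{3 \left(6 + 2 \cdot 25\right)}{5} = \frac{3 \left(6 + 50\right)}{5} = \frac{3 \cdot 56}{5} = \frac{1}{5} \cdot 168 = \frac{168}{5}$)
$\frac{D{\left(Q \right)}}{-4790 + 16999} = \frac{168}{5 \left(-4790 + 16999\right)} = \frac{168}{5 \cdot 12209} = \frac{168}{5} \cdot \frac{1}{12209} = \frac{168}{61045}$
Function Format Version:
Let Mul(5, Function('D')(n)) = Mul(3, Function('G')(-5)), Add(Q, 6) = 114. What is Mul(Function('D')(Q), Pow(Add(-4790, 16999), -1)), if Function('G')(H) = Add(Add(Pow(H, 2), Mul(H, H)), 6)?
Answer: Rational(168, 61045) ≈ 0.0027521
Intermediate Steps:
Function('G')(H) = Add(6, Mul(2, Pow(H, 2))) (Function('G')(H) = Add(Add(Pow(H, 2), Pow(H, 2)), 6) = Add(Mul(2, Pow(H, 2)), 6) = Add(6, Mul(2, Pow(H, 2))))
Q = 108 (Q = Add(-6, 114) = 108)
Function('D')(n) = Rational(168, 5) (Function('D')(n) = Mul(Rational(1, 5), Mul(3, Add(6, Mul(2, Pow(-5, 2))))) = Mul(Rational(1, 5), Mul(3, Add(6, Mul(2, 25)))) = Mul(Rational(1, 5), Mul(3, Add(6, 50))) = Mul(Rational(1, 5), Mul(3, 56)) = Mul(Rational(1, 5), 168) = Rational(168, 5))
Mul(Function('D')(Q), Pow(Add(-4790, 16999), -1)) = Mul(Rational(168, 5), Pow(Add(-4790, 16999), -1)) = Mul(Rational(168, 5), Pow(12209, -1)) = Mul(Rational(168, 5), Rational(1, 12209)) = Rational(168, 61045)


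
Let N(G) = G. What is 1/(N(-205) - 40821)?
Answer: -1/41026 ≈ -2.4375e-5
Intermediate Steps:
1/(N(-205) - 40821) = 1/(-205 - 40821) = 1/(-41026) = -1/41026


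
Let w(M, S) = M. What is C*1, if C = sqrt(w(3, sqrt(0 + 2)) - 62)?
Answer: I*sqrt(59) ≈ 7.6811*I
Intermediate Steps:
C = I*sqrt(59) (C = sqrt(3 - 62) = sqrt(-59) = I*sqrt(59) ≈ 7.6811*I)
C*1 = (I*sqrt(59))*1 = I*sqrt(59)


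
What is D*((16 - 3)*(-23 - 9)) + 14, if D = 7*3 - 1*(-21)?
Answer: -17458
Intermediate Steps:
D = 42 (D = 21 + 21 = 42)
D*((16 - 3)*(-23 - 9)) + 14 = 42*((16 - 3)*(-23 - 9)) + 14 = 42*(13*(-32)) + 14 = 42*(-416) + 14 = -17472 + 14 = -17458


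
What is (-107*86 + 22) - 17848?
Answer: -27028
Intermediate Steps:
(-107*86 + 22) - 17848 = (-9202 + 22) - 17848 = -9180 - 17848 = -27028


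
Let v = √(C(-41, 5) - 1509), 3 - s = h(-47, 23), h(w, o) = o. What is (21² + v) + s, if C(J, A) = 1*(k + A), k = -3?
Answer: 421 + I*√1507 ≈ 421.0 + 38.82*I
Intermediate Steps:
C(J, A) = -3 + A (C(J, A) = 1*(-3 + A) = -3 + A)
s = -20 (s = 3 - 1*23 = 3 - 23 = -20)
v = I*√1507 (v = √((-3 + 5) - 1509) = √(2 - 1509) = √(-1507) = I*√1507 ≈ 38.82*I)
(21² + v) + s = (21² + I*√1507) - 20 = (441 + I*√1507) - 20 = 421 + I*√1507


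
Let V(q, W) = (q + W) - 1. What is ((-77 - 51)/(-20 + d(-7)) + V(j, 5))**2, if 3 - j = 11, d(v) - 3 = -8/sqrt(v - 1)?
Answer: 16*(-60*sqrt(2) + 217*I)/(68*sqrt(2) + 281*I) ≈ 9.5803 + 8.1102*I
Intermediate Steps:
d(v) = 3 - 8/sqrt(-1 + v) (d(v) = 3 - 8/sqrt(v - 1) = 3 - 8/sqrt(-1 + v))
j = -8 (j = 3 - 1*11 = 3 - 11 = -8)
V(q, W) = -1 + W + q (V(q, W) = (W + q) - 1 = -1 + W + q)
((-77 - 51)/(-20 + d(-7)) + V(j, 5))**2 = ((-77 - 51)/(-20 + (3 - 8/sqrt(-1 - 7))) + (-1 + 5 - 8))**2 = (-128/(-20 + (3 - (-2)*I*sqrt(2))) - 4)**2 = (-128/(-20 + (3 + 2*I*sqrt(2))) - 4)**2 = (-128/(-17 + 2*I*sqrt(2)) - 4)**2 = (-4 - 128/(-17 + 2*I*sqrt(2)))**2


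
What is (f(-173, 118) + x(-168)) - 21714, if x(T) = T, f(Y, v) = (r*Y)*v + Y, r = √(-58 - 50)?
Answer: -22055 - 122484*I*√3 ≈ -22055.0 - 2.1215e+5*I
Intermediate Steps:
r = 6*I*√3 (r = √(-108) = 6*I*√3 ≈ 10.392*I)
f(Y, v) = Y + 6*I*Y*v*√3 (f(Y, v) = ((6*I*√3)*Y)*v + Y = (6*I*Y*√3)*v + Y = 6*I*Y*v*√3 + Y = Y + 6*I*Y*v*√3)
(f(-173, 118) + x(-168)) - 21714 = (-173*(1 + 6*I*118*√3) - 168) - 21714 = (-173*(1 + 708*I*√3) - 168) - 21714 = ((-173 - 122484*I*√3) - 168) - 21714 = (-341 - 122484*I*√3) - 21714 = -22055 - 122484*I*√3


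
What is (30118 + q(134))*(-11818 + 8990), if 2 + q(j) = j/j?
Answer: -85170876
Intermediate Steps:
q(j) = -1 (q(j) = -2 + j/j = -2 + 1 = -1)
(30118 + q(134))*(-11818 + 8990) = (30118 - 1)*(-11818 + 8990) = 30117*(-2828) = -85170876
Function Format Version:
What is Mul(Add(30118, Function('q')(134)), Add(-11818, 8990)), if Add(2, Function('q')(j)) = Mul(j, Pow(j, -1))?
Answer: -85170876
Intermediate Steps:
Function('q')(j) = -1 (Function('q')(j) = Add(-2, Mul(j, Pow(j, -1))) = Add(-2, 1) = -1)
Mul(Add(30118, Function('q')(134)), Add(-11818, 8990)) = Mul(Add(30118, -1), Add(-11818, 8990)) = Mul(30117, -2828) = -85170876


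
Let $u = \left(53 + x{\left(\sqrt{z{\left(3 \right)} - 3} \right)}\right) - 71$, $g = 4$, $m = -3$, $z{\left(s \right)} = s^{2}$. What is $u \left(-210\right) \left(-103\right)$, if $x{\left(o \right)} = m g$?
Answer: $-648900$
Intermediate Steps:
$x{\left(o \right)} = -12$ ($x{\left(o \right)} = \left(-3\right) 4 = -12$)
$u = -30$ ($u = \left(53 - 12\right) - 71 = 41 - 71 = -30$)
$u \left(-210\right) \left(-103\right) = \left(-30\right) \left(-210\right) \left(-103\right) = 6300 \left(-103\right) = -648900$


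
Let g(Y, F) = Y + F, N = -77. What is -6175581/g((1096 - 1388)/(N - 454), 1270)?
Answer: -3279233511/674662 ≈ -4860.6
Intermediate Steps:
g(Y, F) = F + Y
-6175581/g((1096 - 1388)/(N - 454), 1270) = -6175581/(1270 + (1096 - 1388)/(-77 - 454)) = -6175581/(1270 - 292/(-531)) = -6175581/(1270 - 292*(-1/531)) = -6175581/(1270 + 292/531) = -6175581/674662/531 = -6175581*531/674662 = -3279233511/674662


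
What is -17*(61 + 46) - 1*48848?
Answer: -50667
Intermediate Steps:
-17*(61 + 46) - 1*48848 = -17*107 - 48848 = -1819 - 48848 = -50667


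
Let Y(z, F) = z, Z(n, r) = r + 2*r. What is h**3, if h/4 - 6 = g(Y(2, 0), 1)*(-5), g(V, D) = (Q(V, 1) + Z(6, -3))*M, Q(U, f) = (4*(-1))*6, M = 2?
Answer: 2427715584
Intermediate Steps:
Z(n, r) = 3*r
Q(U, f) = -24 (Q(U, f) = -4*6 = -24)
g(V, D) = -66 (g(V, D) = (-24 + 3*(-3))*2 = (-24 - 9)*2 = -33*2 = -66)
h = 1344 (h = 24 + 4*(-66*(-5)) = 24 + 4*330 = 24 + 1320 = 1344)
h**3 = 1344**3 = 2427715584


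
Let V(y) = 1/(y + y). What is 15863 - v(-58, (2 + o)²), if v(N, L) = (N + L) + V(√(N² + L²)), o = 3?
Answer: 15896 - √3989/7978 ≈ 15896.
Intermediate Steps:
V(y) = 1/(2*y)
v(N, L) = L + N + 1/(2*√(L² + N²)) (v(N, L) = (N + L) + 1/(2*(√(N² + L²))) = (L + N) + 1/(2*(√(L² + N²))) = (L + N) + 1/(2*√(L² + N²)) = L + N + 1/(2*√(L² + N²)))
15863 - v(-58, (2 + o)²) = 15863 - ((2 + 3)² - 58 + 1/(2*√(((2 + 3)²)² + (-58)²))) = 15863 - (5² - 58 + 1/(2*√((5²)² + 3364))) = 15863 - (25 - 58 + 1/(2*√(25² + 3364))) = 15863 - (25 - 58 + 1/(2*√(625 + 3364))) = 15863 - (25 - 58 + 1/(2*√3989)) = 15863 - (25 - 58 + (√3989/3989)/2) = 15863 - (25 - 58 + √3989/7978) = 15863 - (-33 + √3989/7978) = 15863 + (33 - √3989/7978) = 15896 - √3989/7978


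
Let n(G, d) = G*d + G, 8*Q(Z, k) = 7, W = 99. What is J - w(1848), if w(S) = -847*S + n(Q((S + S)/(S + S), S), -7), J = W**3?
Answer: 10142241/4 ≈ 2.5356e+6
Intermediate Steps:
Q(Z, k) = 7/8 (Q(Z, k) = (1/8)*7 = 7/8)
J = 970299 (J = 99**3 = 970299)
n(G, d) = G + G*d
w(S) = -21/4 - 847*S (w(S) = -847*S + 7*(1 - 7)/8 = -847*S + (7/8)*(-6) = -847*S - 21/4 = -21/4 - 847*S)
J - w(1848) = 970299 - (-21/4 - 847*1848) = 970299 - (-21/4 - 1565256) = 970299 - 1*(-6261045/4) = 970299 + 6261045/4 = 10142241/4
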